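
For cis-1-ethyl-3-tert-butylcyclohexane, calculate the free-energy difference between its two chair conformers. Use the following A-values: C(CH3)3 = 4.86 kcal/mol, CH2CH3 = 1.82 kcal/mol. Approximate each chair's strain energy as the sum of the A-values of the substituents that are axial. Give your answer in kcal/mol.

6.68 kcal/mol

C1 and C3 have the same parity, so for the cis isomer the two substituents are e,e in one chair and a,a in the other.
Chair I (tert-butyl axial, ethyl axial): E = 6.68 kcal/mol.
Chair II (tert-butyl equatorial, ethyl equatorial): E = 0.00 kcal/mol.
ΔE = 6.68 − 0.00 = 6.68 kcal/mol; chair II is more stable.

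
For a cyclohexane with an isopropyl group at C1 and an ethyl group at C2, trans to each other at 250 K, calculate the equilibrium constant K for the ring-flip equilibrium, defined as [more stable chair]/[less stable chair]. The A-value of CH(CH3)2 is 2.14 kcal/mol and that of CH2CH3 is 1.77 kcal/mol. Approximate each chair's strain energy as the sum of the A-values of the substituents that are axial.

K ≈ 2621

C1 and C2 have opposite parity, so for the trans isomer the two substituents are e,e in one chair and a,a in the other.
Chair I (isopropyl axial, ethyl axial): E = 3.91 kcal/mol; chair II (isopropyl equatorial, ethyl equatorial): E = 0.00 kcal/mol.
ΔG = 3.91 kcal/mol between the two chairs.
K = exp(ΔG/RT) with R = 1.987×10⁻³ kcal mol⁻¹ K⁻¹ and T = 250 K gives K ≈ 2.62e+03.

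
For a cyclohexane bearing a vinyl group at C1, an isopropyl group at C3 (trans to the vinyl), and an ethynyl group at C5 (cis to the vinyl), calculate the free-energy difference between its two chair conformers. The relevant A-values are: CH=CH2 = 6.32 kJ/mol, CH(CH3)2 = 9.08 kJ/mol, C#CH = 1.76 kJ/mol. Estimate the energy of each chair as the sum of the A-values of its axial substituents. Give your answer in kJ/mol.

1.00 kJ/mol

Chair I (vinyl axial, isopropyl equatorial, ethynyl axial): E = 8.08 kJ/mol.
Chair II (vinyl equatorial, isopropyl axial, ethynyl equatorial): E = 9.08 kJ/mol.
ΔE = 9.08 − 8.08 = 1.00 kJ/mol; chair I is more stable.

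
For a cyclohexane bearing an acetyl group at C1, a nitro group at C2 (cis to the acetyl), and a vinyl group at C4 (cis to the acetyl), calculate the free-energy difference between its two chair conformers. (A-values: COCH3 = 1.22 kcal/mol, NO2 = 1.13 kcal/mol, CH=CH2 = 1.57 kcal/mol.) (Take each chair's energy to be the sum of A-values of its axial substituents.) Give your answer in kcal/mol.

Chair I (acetyl axial, nitro equatorial, vinyl equatorial): E = 1.22 kcal/mol.
Chair II (acetyl equatorial, nitro axial, vinyl axial): E = 2.70 kcal/mol.
ΔE = 2.70 − 1.22 = 1.48 kcal/mol; chair I is more stable.

1.48 kcal/mol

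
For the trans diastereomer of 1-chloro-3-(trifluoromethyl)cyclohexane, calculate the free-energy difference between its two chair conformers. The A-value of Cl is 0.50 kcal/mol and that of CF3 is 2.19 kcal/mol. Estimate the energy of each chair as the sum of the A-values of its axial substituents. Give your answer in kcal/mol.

1.69 kcal/mol

C1 and C3 have the same parity, so for the trans isomer the two substituents are one axial and one equatorial in each chair.
Chair I (chloro axial, trifluoromethyl equatorial): E = 0.50 kcal/mol.
Chair II (chloro equatorial, trifluoromethyl axial): E = 2.19 kcal/mol.
ΔE = 2.19 − 0.50 = 1.69 kcal/mol; chair I is more stable.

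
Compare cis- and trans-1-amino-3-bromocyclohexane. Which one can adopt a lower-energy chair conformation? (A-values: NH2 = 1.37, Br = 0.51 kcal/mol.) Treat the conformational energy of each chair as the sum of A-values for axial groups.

cis

At 1,3 positions (parity same): cis → (e,e or a,a); trans → (a,e or e,a).
Best chair for cis: E = 0.00 kcal/mol; best chair for trans: E = 0.51 kcal/mol.
The cis isomer is lower by 0.51 kcal/mol.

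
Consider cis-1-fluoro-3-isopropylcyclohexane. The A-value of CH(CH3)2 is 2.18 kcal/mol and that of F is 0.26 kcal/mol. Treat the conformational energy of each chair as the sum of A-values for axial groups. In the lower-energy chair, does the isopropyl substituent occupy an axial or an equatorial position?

C1 and C3 have the same parity, so for the cis isomer the two substituents are e,e in one chair and a,a in the other.
Chair I (isopropyl axial, fluoro axial): E = 2.44 kcal/mol.
Chair II (isopropyl equatorial, fluoro equatorial): E = 0.00 kcal/mol.
Chair II is the more stable (lower-energy) conformer, and in that chair the isopropyl group is equatorial.

equatorial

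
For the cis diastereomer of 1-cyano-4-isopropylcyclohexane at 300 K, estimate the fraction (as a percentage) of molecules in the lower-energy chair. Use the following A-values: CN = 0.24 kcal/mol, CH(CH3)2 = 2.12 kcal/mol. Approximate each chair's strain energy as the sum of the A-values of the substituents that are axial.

C1 and C4 have opposite parity, so for the cis isomer the two substituents are one axial and one equatorial in each chair.
Chair I (cyano axial, isopropyl equatorial): E = 0.24 kcal/mol; chair II (cyano equatorial, isopropyl axial): E = 2.12 kcal/mol.
ΔG = 1.88 kcal/mol between the two chairs.
K = exp(ΔG/RT) with R = 1.987×10⁻³ kcal mol⁻¹ K⁻¹ and T = 300 K gives K ≈ 23.4.
Fraction in the lower-energy chair = K/(K+1) = 95.9%.

95.9%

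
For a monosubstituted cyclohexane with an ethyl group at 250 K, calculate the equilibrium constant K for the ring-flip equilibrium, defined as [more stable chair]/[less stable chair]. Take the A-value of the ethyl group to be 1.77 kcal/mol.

One chair has the ethyl group axial (E = 1.77 kcal/mol) and the other has it equatorial (E = 0).
ΔG = 1.77 kcal/mol between the two chairs.
K = exp(ΔG/RT) with R = 1.987×10⁻³ kcal mol⁻¹ K⁻¹ and T = 250 K gives K ≈ 35.3.

K ≈ 35.3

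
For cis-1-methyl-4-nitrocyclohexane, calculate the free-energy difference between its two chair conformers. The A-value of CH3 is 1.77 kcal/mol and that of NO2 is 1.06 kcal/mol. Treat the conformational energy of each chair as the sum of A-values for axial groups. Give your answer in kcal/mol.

0.71 kcal/mol

C1 and C4 have opposite parity, so for the cis isomer the two substituents are one axial and one equatorial in each chair.
Chair I (methyl axial, nitro equatorial): E = 1.77 kcal/mol.
Chair II (methyl equatorial, nitro axial): E = 1.06 kcal/mol.
ΔE = 1.77 − 1.06 = 0.71 kcal/mol; chair II is more stable.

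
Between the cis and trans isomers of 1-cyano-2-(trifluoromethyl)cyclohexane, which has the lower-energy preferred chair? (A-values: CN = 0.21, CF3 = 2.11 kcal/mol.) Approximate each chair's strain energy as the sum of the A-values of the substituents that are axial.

trans

At 1,2 positions (parity opposite): cis → (a,e or e,a); trans → (e,e or a,a).
Best chair for cis: E = 0.21 kcal/mol; best chair for trans: E = 0.00 kcal/mol.
The trans isomer is lower by 0.21 kcal/mol.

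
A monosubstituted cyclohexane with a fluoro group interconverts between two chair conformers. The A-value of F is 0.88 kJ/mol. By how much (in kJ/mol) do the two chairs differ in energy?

A monosubstituted cyclohexane has one chair with the fluoro group axial (E = A = 0.88 kJ/mol) and one with it equatorial (E = 0).
ΔE = 0.88 − 0 = 0.88 kJ/mol.

0.88 kJ/mol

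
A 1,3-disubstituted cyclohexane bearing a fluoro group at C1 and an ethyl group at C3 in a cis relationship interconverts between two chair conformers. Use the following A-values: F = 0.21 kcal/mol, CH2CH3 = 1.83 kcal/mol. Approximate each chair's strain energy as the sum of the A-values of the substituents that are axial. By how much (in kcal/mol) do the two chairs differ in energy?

2.04 kcal/mol

C1 and C3 have the same parity, so for the cis isomer the two substituents are e,e in one chair and a,a in the other.
Chair I (fluoro axial, ethyl axial): E = 2.04 kcal/mol.
Chair II (fluoro equatorial, ethyl equatorial): E = 0.00 kcal/mol.
ΔE = 2.04 − 0.00 = 2.04 kcal/mol; chair II is more stable.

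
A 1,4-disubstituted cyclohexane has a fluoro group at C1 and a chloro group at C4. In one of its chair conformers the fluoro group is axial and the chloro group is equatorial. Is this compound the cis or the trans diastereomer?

C1 and C4 have opposite parity, so their axial bonds point in opposite directions.
With opposite-parity carbons, two substituents on the same face are one axial and one equatorial; opposite faces give both axial or both equatorial.
Here the groups are axial/equatorial → same face → cis.

cis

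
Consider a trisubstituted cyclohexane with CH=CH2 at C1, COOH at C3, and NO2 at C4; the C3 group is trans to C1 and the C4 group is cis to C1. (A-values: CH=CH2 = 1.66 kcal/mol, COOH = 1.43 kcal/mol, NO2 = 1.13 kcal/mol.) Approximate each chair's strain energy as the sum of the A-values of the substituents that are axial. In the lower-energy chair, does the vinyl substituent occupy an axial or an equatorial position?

axial

Chair I (vinyl axial, carboxyl equatorial, nitro equatorial): E = 1.66 kcal/mol.
Chair II (vinyl equatorial, carboxyl axial, nitro axial): E = 2.56 kcal/mol.
Chair I is the more stable (lower-energy) conformer, and in that chair the vinyl group is axial.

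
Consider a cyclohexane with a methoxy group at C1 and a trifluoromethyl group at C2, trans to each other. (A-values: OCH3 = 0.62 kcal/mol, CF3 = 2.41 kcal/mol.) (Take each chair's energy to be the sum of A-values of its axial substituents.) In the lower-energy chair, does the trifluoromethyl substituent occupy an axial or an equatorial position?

equatorial

C1 and C2 have opposite parity, so for the trans isomer the two substituents are e,e in one chair and a,a in the other.
Chair I (methoxy axial, trifluoromethyl axial): E = 3.03 kcal/mol.
Chair II (methoxy equatorial, trifluoromethyl equatorial): E = 0.00 kcal/mol.
Chair II is the more stable (lower-energy) conformer, and in that chair the trifluoromethyl group is equatorial.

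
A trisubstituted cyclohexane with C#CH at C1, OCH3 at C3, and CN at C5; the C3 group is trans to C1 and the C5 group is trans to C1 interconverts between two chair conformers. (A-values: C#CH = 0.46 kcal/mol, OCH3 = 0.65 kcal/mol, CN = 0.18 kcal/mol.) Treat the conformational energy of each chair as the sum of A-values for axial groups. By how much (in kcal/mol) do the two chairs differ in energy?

0.37 kcal/mol

Chair I (ethynyl axial, methoxy equatorial, cyano equatorial): E = 0.46 kcal/mol.
Chair II (ethynyl equatorial, methoxy axial, cyano axial): E = 0.83 kcal/mol.
ΔE = 0.83 − 0.46 = 0.37 kcal/mol; chair I is more stable.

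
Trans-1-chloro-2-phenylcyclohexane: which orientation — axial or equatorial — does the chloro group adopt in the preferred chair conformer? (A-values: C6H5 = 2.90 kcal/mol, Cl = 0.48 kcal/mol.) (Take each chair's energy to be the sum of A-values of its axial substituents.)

C1 and C2 have opposite parity, so for the trans isomer the two substituents are e,e in one chair and a,a in the other.
Chair I (phenyl axial, chloro axial): E = 3.38 kcal/mol.
Chair II (phenyl equatorial, chloro equatorial): E = 0.00 kcal/mol.
Chair II is the more stable (lower-energy) conformer, and in that chair the chloro group is equatorial.

equatorial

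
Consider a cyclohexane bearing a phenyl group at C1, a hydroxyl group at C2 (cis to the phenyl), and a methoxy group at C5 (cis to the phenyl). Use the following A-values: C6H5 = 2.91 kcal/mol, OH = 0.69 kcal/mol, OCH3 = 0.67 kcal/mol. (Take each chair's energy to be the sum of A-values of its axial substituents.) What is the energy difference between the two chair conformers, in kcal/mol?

Chair I (phenyl axial, hydroxyl equatorial, methoxy axial): E = 3.58 kcal/mol.
Chair II (phenyl equatorial, hydroxyl axial, methoxy equatorial): E = 0.69 kcal/mol.
ΔE = 3.58 − 0.69 = 2.89 kcal/mol; chair II is more stable.

2.89 kcal/mol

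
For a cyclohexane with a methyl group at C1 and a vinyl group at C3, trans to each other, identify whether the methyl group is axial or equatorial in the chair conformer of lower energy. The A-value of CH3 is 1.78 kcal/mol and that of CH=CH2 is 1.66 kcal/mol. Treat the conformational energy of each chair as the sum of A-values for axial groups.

equatorial

C1 and C3 have the same parity, so for the trans isomer the two substituents are one axial and one equatorial in each chair.
Chair I (methyl axial, vinyl equatorial): E = 1.78 kcal/mol.
Chair II (methyl equatorial, vinyl axial): E = 1.66 kcal/mol.
Chair II is the more stable (lower-energy) conformer, and in that chair the methyl group is equatorial.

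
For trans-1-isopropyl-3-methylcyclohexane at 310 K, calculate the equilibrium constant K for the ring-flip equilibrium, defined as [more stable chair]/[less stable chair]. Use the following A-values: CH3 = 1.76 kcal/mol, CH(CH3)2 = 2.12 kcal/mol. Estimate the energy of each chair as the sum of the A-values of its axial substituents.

C1 and C3 have the same parity, so for the trans isomer the two substituents are one axial and one equatorial in each chair.
Chair I (methyl axial, isopropyl equatorial): E = 1.76 kcal/mol; chair II (methyl equatorial, isopropyl axial): E = 2.12 kcal/mol.
ΔG = 0.36 kcal/mol between the two chairs.
K = exp(ΔG/RT) with R = 1.987×10⁻³ kcal mol⁻¹ K⁻¹ and T = 310 K gives K ≈ 1.79.

K ≈ 1.79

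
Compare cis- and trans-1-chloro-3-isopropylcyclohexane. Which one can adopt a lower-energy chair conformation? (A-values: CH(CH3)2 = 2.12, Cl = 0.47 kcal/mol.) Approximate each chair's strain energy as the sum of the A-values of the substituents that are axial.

At 1,3 positions (parity same): cis → (e,e or a,a); trans → (a,e or e,a).
Best chair for cis: E = 0.00 kcal/mol; best chair for trans: E = 0.47 kcal/mol.
The cis isomer is lower by 0.47 kcal/mol.

cis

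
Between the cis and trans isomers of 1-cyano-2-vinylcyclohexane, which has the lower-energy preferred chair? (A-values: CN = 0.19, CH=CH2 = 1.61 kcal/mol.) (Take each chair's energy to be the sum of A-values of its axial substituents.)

At 1,2 positions (parity opposite): cis → (a,e or e,a); trans → (e,e or a,a).
Best chair for cis: E = 0.19 kcal/mol; best chair for trans: E = 0.00 kcal/mol.
The trans isomer is lower by 0.19 kcal/mol.

trans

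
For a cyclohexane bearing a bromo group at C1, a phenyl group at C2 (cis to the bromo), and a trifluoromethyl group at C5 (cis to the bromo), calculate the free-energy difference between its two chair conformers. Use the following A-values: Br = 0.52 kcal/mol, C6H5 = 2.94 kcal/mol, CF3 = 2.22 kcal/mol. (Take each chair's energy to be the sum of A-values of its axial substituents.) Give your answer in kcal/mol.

0.20 kcal/mol

Chair I (bromo axial, phenyl equatorial, trifluoromethyl axial): E = 2.74 kcal/mol.
Chair II (bromo equatorial, phenyl axial, trifluoromethyl equatorial): E = 2.94 kcal/mol.
ΔE = 2.94 − 2.74 = 0.20 kcal/mol; chair I is more stable.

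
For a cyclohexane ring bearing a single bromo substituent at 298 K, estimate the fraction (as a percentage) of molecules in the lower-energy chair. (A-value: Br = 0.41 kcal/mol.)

One chair has the bromo group axial (E = 0.41 kcal/mol) and the other has it equatorial (E = 0).
ΔG = 0.41 kcal/mol between the two chairs.
K = exp(ΔG/RT) with R = 1.987×10⁻³ kcal mol⁻¹ K⁻¹ and T = 298 K gives K ≈ 2.
Fraction in the lower-energy chair = K/(K+1) = 66.7%.

66.7%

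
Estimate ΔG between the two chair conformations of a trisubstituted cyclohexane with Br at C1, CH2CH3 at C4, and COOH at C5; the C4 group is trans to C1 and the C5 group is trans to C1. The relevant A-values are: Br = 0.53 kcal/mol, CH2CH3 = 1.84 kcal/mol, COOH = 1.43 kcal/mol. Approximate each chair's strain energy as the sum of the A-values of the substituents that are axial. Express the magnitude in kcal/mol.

0.94 kcal/mol

Chair I (bromo axial, ethyl axial, carboxyl equatorial): E = 2.37 kcal/mol.
Chair II (bromo equatorial, ethyl equatorial, carboxyl axial): E = 1.43 kcal/mol.
ΔE = 2.37 − 1.43 = 0.94 kcal/mol; chair II is more stable.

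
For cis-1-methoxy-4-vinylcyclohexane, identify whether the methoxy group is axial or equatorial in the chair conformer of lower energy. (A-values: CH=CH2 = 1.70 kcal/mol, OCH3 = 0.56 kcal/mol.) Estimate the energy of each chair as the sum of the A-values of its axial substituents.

C1 and C4 have opposite parity, so for the cis isomer the two substituents are one axial and one equatorial in each chair.
Chair I (vinyl axial, methoxy equatorial): E = 1.70 kcal/mol.
Chair II (vinyl equatorial, methoxy axial): E = 0.56 kcal/mol.
Chair II is the more stable (lower-energy) conformer, and in that chair the methoxy group is axial.

axial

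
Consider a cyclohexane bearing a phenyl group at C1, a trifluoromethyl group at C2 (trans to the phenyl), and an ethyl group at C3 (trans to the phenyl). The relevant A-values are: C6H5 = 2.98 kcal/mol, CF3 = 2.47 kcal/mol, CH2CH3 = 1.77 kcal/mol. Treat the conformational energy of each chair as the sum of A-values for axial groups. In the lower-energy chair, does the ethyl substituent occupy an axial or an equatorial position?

Chair I (phenyl axial, trifluoromethyl axial, ethyl equatorial): E = 5.45 kcal/mol.
Chair II (phenyl equatorial, trifluoromethyl equatorial, ethyl axial): E = 1.77 kcal/mol.
Chair II is the more stable (lower-energy) conformer, and in that chair the ethyl group is axial.

axial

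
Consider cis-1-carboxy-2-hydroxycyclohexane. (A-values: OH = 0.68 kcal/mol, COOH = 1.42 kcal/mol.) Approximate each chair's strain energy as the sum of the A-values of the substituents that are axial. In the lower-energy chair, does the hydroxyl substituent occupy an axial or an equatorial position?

C1 and C2 have opposite parity, so for the cis isomer the two substituents are one axial and one equatorial in each chair.
Chair I (hydroxyl axial, carboxyl equatorial): E = 0.68 kcal/mol.
Chair II (hydroxyl equatorial, carboxyl axial): E = 1.42 kcal/mol.
Chair I is the more stable (lower-energy) conformer, and in that chair the hydroxyl group is axial.

axial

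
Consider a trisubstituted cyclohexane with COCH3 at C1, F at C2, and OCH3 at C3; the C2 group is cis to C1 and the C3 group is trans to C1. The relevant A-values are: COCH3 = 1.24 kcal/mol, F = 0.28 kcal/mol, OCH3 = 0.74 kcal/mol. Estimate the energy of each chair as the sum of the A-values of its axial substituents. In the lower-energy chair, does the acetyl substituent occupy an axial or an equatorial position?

equatorial

Chair I (acetyl axial, fluoro equatorial, methoxy equatorial): E = 1.24 kcal/mol.
Chair II (acetyl equatorial, fluoro axial, methoxy axial): E = 1.02 kcal/mol.
Chair II is the more stable (lower-energy) conformer, and in that chair the acetyl group is equatorial.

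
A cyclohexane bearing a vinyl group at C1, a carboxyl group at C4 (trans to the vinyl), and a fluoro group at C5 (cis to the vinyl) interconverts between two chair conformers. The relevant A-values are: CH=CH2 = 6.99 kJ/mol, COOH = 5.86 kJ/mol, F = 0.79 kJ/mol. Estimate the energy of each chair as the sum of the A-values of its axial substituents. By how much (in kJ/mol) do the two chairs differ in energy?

Chair I (vinyl axial, carboxyl axial, fluoro axial): E = 13.64 kJ/mol.
Chair II (vinyl equatorial, carboxyl equatorial, fluoro equatorial): E = 0.00 kJ/mol.
ΔE = 13.64 − 0.00 = 13.64 kJ/mol; chair II is more stable.

13.64 kJ/mol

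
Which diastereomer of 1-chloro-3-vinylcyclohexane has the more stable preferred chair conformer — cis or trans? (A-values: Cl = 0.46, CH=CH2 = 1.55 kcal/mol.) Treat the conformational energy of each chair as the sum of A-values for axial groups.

At 1,3 positions (parity same): cis → (e,e or a,a); trans → (a,e or e,a).
Best chair for cis: E = 0.00 kcal/mol; best chair for trans: E = 0.46 kcal/mol.
The cis isomer is lower by 0.46 kcal/mol.

cis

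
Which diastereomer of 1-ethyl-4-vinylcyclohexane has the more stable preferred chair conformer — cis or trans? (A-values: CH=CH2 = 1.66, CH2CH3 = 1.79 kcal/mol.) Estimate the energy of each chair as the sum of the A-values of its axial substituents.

At 1,4 positions (parity opposite): cis → (a,e or e,a); trans → (e,e or a,a).
Best chair for cis: E = 1.66 kcal/mol; best chair for trans: E = 0.00 kcal/mol.
The trans isomer is lower by 1.66 kcal/mol.

trans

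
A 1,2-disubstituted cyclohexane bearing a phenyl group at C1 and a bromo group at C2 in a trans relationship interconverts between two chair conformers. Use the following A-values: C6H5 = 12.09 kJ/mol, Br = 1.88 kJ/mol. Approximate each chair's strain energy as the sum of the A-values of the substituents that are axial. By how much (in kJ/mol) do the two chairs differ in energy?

C1 and C2 have opposite parity, so for the trans isomer the two substituents are e,e in one chair and a,a in the other.
Chair I (phenyl axial, bromo axial): E = 13.97 kJ/mol.
Chair II (phenyl equatorial, bromo equatorial): E = 0.00 kJ/mol.
ΔE = 13.97 − 0.00 = 13.97 kJ/mol; chair II is more stable.

13.97 kJ/mol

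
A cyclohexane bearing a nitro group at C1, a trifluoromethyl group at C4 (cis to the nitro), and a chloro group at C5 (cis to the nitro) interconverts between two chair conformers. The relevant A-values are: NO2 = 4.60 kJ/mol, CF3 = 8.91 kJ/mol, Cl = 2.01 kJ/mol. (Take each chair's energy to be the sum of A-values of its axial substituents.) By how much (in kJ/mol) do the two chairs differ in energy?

Chair I (nitro axial, trifluoromethyl equatorial, chloro axial): E = 6.61 kJ/mol.
Chair II (nitro equatorial, trifluoromethyl axial, chloro equatorial): E = 8.91 kJ/mol.
ΔE = 8.91 − 6.61 = 2.30 kJ/mol; chair I is more stable.

2.30 kJ/mol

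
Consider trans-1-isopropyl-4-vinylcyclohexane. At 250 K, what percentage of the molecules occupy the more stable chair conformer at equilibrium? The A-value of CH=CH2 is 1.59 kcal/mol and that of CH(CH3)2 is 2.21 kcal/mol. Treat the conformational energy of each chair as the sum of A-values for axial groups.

C1 and C4 have opposite parity, so for the trans isomer the two substituents are e,e in one chair and a,a in the other.
Chair I (vinyl axial, isopropyl axial): E = 3.80 kcal/mol; chair II (vinyl equatorial, isopropyl equatorial): E = 0.00 kcal/mol.
ΔG = 3.80 kcal/mol between the two chairs.
K = exp(ΔG/RT) with R = 1.987×10⁻³ kcal mol⁻¹ K⁻¹ and T = 250 K gives K ≈ 2.1e+03.
Fraction in the lower-energy chair = K/(K+1) = 100.0%.

100.0%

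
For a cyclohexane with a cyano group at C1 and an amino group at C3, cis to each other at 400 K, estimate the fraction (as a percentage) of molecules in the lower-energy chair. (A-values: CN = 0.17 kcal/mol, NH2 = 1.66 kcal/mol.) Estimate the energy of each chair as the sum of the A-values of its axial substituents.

C1 and C3 have the same parity, so for the cis isomer the two substituents are e,e in one chair and a,a in the other.
Chair I (cyano axial, amino axial): E = 1.83 kcal/mol; chair II (cyano equatorial, amino equatorial): E = 0.00 kcal/mol.
ΔG = 1.83 kcal/mol between the two chairs.
K = exp(ΔG/RT) with R = 1.987×10⁻³ kcal mol⁻¹ K⁻¹ and T = 400 K gives K ≈ 10.
Fraction in the lower-energy chair = K/(K+1) = 90.9%.

90.9%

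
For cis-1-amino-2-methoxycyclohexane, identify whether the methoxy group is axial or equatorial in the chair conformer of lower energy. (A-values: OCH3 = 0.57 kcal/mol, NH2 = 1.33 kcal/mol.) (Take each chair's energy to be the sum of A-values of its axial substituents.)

C1 and C2 have opposite parity, so for the cis isomer the two substituents are one axial and one equatorial in each chair.
Chair I (methoxy axial, amino equatorial): E = 0.57 kcal/mol.
Chair II (methoxy equatorial, amino axial): E = 1.33 kcal/mol.
Chair I is the more stable (lower-energy) conformer, and in that chair the methoxy group is axial.

axial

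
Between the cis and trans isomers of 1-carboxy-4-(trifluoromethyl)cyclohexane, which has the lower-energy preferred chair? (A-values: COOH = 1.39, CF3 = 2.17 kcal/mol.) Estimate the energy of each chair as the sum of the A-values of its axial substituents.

At 1,4 positions (parity opposite): cis → (a,e or e,a); trans → (e,e or a,a).
Best chair for cis: E = 1.39 kcal/mol; best chair for trans: E = 0.00 kcal/mol.
The trans isomer is lower by 1.39 kcal/mol.

trans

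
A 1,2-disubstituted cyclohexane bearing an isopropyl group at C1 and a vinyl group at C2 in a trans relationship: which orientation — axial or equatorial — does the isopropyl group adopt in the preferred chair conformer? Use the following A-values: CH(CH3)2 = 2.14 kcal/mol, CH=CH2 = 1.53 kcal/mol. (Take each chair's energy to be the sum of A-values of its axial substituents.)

equatorial

C1 and C2 have opposite parity, so for the trans isomer the two substituents are e,e in one chair and a,a in the other.
Chair I (isopropyl axial, vinyl axial): E = 3.67 kcal/mol.
Chair II (isopropyl equatorial, vinyl equatorial): E = 0.00 kcal/mol.
Chair II is the more stable (lower-energy) conformer, and in that chair the isopropyl group is equatorial.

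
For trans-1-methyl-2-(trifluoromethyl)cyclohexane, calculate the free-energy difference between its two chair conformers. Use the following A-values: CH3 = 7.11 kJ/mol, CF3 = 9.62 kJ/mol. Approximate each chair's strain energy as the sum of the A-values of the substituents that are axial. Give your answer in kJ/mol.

16.73 kJ/mol

C1 and C2 have opposite parity, so for the trans isomer the two substituents are e,e in one chair and a,a in the other.
Chair I (methyl axial, trifluoromethyl axial): E = 16.73 kJ/mol.
Chair II (methyl equatorial, trifluoromethyl equatorial): E = 0.00 kJ/mol.
ΔE = 16.73 − 0.00 = 16.73 kJ/mol; chair II is more stable.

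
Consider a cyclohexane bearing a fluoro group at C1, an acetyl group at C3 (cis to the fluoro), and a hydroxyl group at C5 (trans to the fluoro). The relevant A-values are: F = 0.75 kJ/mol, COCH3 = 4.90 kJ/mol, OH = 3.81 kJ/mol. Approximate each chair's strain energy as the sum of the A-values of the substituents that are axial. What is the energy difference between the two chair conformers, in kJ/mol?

Chair I (fluoro axial, acetyl axial, hydroxyl equatorial): E = 5.65 kJ/mol.
Chair II (fluoro equatorial, acetyl equatorial, hydroxyl axial): E = 3.81 kJ/mol.
ΔE = 5.65 − 3.81 = 1.84 kJ/mol; chair II is more stable.

1.84 kJ/mol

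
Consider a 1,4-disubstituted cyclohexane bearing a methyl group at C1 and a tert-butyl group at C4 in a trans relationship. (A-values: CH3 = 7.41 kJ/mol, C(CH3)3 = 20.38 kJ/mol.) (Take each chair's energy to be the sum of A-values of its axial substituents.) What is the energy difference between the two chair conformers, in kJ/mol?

C1 and C4 have opposite parity, so for the trans isomer the two substituents are e,e in one chair and a,a in the other.
Chair I (methyl axial, tert-butyl axial): E = 27.79 kJ/mol.
Chair II (methyl equatorial, tert-butyl equatorial): E = 0.00 kJ/mol.
ΔE = 27.79 − 0.00 = 27.79 kJ/mol; chair II is more stable.

27.79 kJ/mol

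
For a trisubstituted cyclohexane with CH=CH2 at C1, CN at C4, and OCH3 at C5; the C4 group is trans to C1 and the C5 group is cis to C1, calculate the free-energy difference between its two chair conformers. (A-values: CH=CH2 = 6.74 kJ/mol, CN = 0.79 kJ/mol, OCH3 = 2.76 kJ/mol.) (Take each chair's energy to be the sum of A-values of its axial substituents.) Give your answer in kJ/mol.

Chair I (vinyl axial, cyano axial, methoxy axial): E = 10.29 kJ/mol.
Chair II (vinyl equatorial, cyano equatorial, methoxy equatorial): E = 0.00 kJ/mol.
ΔE = 10.29 − 0.00 = 10.29 kJ/mol; chair II is more stable.

10.29 kJ/mol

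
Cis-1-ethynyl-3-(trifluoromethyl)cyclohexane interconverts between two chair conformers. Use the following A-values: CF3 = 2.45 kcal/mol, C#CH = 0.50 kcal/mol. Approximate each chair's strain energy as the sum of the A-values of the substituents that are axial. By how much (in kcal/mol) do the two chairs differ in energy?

C1 and C3 have the same parity, so for the cis isomer the two substituents are e,e in one chair and a,a in the other.
Chair I (trifluoromethyl axial, ethynyl axial): E = 2.95 kcal/mol.
Chair II (trifluoromethyl equatorial, ethynyl equatorial): E = 0.00 kcal/mol.
ΔE = 2.95 − 0.00 = 2.95 kcal/mol; chair II is more stable.

2.95 kcal/mol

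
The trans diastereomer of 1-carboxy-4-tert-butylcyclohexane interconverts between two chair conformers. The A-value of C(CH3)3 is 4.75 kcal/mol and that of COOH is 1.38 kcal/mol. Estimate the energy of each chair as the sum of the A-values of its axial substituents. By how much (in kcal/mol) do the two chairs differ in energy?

6.13 kcal/mol

C1 and C4 have opposite parity, so for the trans isomer the two substituents are e,e in one chair and a,a in the other.
Chair I (tert-butyl axial, carboxyl axial): E = 6.13 kcal/mol.
Chair II (tert-butyl equatorial, carboxyl equatorial): E = 0.00 kcal/mol.
ΔE = 6.13 − 0.00 = 6.13 kcal/mol; chair II is more stable.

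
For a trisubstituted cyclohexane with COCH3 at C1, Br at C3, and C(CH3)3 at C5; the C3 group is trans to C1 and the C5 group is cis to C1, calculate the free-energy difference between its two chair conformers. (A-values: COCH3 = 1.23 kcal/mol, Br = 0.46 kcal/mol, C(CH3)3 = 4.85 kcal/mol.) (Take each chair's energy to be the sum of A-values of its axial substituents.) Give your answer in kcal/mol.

5.62 kcal/mol

Chair I (acetyl axial, bromo equatorial, tert-butyl axial): E = 6.08 kcal/mol.
Chair II (acetyl equatorial, bromo axial, tert-butyl equatorial): E = 0.46 kcal/mol.
ΔE = 6.08 − 0.46 = 5.62 kcal/mol; chair II is more stable.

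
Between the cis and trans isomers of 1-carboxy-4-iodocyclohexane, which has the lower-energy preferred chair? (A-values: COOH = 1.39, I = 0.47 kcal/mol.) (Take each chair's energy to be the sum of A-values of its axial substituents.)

At 1,4 positions (parity opposite): cis → (a,e or e,a); trans → (e,e or a,a).
Best chair for cis: E = 0.47 kcal/mol; best chair for trans: E = 0.00 kcal/mol.
The trans isomer is lower by 0.47 kcal/mol.

trans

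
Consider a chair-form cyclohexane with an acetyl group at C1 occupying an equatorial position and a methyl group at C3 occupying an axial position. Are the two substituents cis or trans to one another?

trans

C1 and C3 have the same parity, so their axial bonds point in the same direction.
With same-parity carbons, two substituents on the same face are both axial or both equatorial; opposite faces give one of each.
Here the groups are equatorial/axial → opposite face → trans.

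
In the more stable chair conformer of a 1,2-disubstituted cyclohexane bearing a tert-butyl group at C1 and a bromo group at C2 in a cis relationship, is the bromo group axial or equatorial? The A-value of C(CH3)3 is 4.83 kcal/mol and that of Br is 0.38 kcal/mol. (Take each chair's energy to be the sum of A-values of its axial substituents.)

axial

C1 and C2 have opposite parity, so for the cis isomer the two substituents are one axial and one equatorial in each chair.
Chair I (tert-butyl axial, bromo equatorial): E = 4.83 kcal/mol.
Chair II (tert-butyl equatorial, bromo axial): E = 0.38 kcal/mol.
Chair II is the more stable (lower-energy) conformer, and in that chair the bromo group is axial.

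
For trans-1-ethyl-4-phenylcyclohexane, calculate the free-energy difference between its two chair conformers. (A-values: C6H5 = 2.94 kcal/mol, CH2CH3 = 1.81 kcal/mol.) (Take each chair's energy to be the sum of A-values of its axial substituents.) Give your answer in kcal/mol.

4.75 kcal/mol

C1 and C4 have opposite parity, so for the trans isomer the two substituents are e,e in one chair and a,a in the other.
Chair I (phenyl axial, ethyl axial): E = 4.75 kcal/mol.
Chair II (phenyl equatorial, ethyl equatorial): E = 0.00 kcal/mol.
ΔE = 4.75 − 0.00 = 4.75 kcal/mol; chair II is more stable.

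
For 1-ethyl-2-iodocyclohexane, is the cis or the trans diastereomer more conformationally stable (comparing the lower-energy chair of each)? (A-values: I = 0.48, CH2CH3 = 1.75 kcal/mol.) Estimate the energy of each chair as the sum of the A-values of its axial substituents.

trans

At 1,2 positions (parity opposite): cis → (a,e or e,a); trans → (e,e or a,a).
Best chair for cis: E = 0.48 kcal/mol; best chair for trans: E = 0.00 kcal/mol.
The trans isomer is lower by 0.48 kcal/mol.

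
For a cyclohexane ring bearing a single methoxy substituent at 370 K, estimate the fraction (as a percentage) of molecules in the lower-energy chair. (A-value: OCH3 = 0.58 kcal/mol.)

68.8%

One chair has the methoxy group axial (E = 0.58 kcal/mol) and the other has it equatorial (E = 0).
ΔG = 0.58 kcal/mol between the two chairs.
K = exp(ΔG/RT) with R = 1.987×10⁻³ kcal mol⁻¹ K⁻¹ and T = 370 K gives K ≈ 2.2.
Fraction in the lower-energy chair = K/(K+1) = 68.8%.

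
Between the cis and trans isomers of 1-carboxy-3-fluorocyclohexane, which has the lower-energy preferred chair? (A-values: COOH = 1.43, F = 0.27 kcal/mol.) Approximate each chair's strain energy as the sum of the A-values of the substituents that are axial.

At 1,3 positions (parity same): cis → (e,e or a,a); trans → (a,e or e,a).
Best chair for cis: E = 0.00 kcal/mol; best chair for trans: E = 0.27 kcal/mol.
The cis isomer is lower by 0.27 kcal/mol.

cis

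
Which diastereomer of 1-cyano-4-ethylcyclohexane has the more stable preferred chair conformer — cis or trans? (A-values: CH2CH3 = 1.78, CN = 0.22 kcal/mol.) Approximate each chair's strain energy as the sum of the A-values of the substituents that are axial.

trans

At 1,4 positions (parity opposite): cis → (a,e or e,a); trans → (e,e or a,a).
Best chair for cis: E = 0.22 kcal/mol; best chair for trans: E = 0.00 kcal/mol.
The trans isomer is lower by 0.22 kcal/mol.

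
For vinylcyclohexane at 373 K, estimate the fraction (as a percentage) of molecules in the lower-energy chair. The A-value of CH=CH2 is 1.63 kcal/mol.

One chair has the vinyl group axial (E = 1.63 kcal/mol) and the other has it equatorial (E = 0).
ΔG = 1.63 kcal/mol between the two chairs.
K = exp(ΔG/RT) with R = 1.987×10⁻³ kcal mol⁻¹ K⁻¹ and T = 373 K gives K ≈ 9.02.
Fraction in the lower-energy chair = K/(K+1) = 90.0%.

90.0%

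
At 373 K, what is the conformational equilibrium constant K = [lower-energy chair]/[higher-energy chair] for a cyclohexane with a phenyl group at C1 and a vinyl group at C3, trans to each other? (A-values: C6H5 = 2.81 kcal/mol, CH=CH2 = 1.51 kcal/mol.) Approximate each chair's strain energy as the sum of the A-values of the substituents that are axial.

C1 and C3 have the same parity, so for the trans isomer the two substituents are one axial and one equatorial in each chair.
Chair I (phenyl axial, vinyl equatorial): E = 2.81 kcal/mol; chair II (phenyl equatorial, vinyl axial): E = 1.51 kcal/mol.
ΔG = 1.30 kcal/mol between the two chairs.
K = exp(ΔG/RT) with R = 1.987×10⁻³ kcal mol⁻¹ K⁻¹ and T = 373 K gives K ≈ 5.78.

K ≈ 5.78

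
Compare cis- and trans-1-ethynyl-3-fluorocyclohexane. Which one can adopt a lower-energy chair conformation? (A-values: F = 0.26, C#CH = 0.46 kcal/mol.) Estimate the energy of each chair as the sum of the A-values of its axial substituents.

cis

At 1,3 positions (parity same): cis → (e,e or a,a); trans → (a,e or e,a).
Best chair for cis: E = 0.00 kcal/mol; best chair for trans: E = 0.26 kcal/mol.
The cis isomer is lower by 0.26 kcal/mol.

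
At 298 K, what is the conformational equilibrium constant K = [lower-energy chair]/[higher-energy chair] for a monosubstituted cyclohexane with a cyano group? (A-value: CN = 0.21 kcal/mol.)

One chair has the cyano group axial (E = 0.21 kcal/mol) and the other has it equatorial (E = 0).
ΔG = 0.21 kcal/mol between the two chairs.
K = exp(ΔG/RT) with R = 1.987×10⁻³ kcal mol⁻¹ K⁻¹ and T = 298 K gives K ≈ 1.43.

K ≈ 1.43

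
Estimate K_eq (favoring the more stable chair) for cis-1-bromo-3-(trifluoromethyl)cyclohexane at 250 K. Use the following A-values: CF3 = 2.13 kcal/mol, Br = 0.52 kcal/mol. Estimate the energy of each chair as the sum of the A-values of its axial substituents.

K ≈ 207

C1 and C3 have the same parity, so for the cis isomer the two substituents are e,e in one chair and a,a in the other.
Chair I (trifluoromethyl axial, bromo axial): E = 2.65 kcal/mol; chair II (trifluoromethyl equatorial, bromo equatorial): E = 0.00 kcal/mol.
ΔG = 2.65 kcal/mol between the two chairs.
K = exp(ΔG/RT) with R = 1.987×10⁻³ kcal mol⁻¹ K⁻¹ and T = 250 K gives K ≈ 207.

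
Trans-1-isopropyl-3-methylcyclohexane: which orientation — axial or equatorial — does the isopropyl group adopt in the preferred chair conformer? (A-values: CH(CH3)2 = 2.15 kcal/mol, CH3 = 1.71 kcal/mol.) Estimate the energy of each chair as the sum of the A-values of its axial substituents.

C1 and C3 have the same parity, so for the trans isomer the two substituents are one axial and one equatorial in each chair.
Chair I (isopropyl axial, methyl equatorial): E = 2.15 kcal/mol.
Chair II (isopropyl equatorial, methyl axial): E = 1.71 kcal/mol.
Chair II is the more stable (lower-energy) conformer, and in that chair the isopropyl group is equatorial.

equatorial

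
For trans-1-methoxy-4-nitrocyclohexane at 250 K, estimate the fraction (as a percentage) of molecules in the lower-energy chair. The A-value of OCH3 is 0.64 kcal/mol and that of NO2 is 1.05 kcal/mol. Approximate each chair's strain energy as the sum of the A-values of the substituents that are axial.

C1 and C4 have opposite parity, so for the trans isomer the two substituents are e,e in one chair and a,a in the other.
Chair I (methoxy axial, nitro axial): E = 1.69 kcal/mol; chair II (methoxy equatorial, nitro equatorial): E = 0.00 kcal/mol.
ΔG = 1.69 kcal/mol between the two chairs.
K = exp(ΔG/RT) with R = 1.987×10⁻³ kcal mol⁻¹ K⁻¹ and T = 250 K gives K ≈ 30.
Fraction in the lower-energy chair = K/(K+1) = 96.8%.

96.8%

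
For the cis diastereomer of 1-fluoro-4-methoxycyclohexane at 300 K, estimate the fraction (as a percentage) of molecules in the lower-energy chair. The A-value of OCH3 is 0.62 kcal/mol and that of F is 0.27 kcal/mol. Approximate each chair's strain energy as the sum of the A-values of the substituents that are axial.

C1 and C4 have opposite parity, so for the cis isomer the two substituents are one axial and one equatorial in each chair.
Chair I (methoxy axial, fluoro equatorial): E = 0.62 kcal/mol; chair II (methoxy equatorial, fluoro axial): E = 0.27 kcal/mol.
ΔG = 0.35 kcal/mol between the two chairs.
K = exp(ΔG/RT) with R = 1.987×10⁻³ kcal mol⁻¹ K⁻¹ and T = 300 K gives K ≈ 1.8.
Fraction in the lower-energy chair = K/(K+1) = 64.3%.

64.3%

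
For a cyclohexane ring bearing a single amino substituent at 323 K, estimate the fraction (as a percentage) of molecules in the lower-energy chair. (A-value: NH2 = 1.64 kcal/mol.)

92.8%

One chair has the amino group axial (E = 1.64 kcal/mol) and the other has it equatorial (E = 0).
ΔG = 1.64 kcal/mol between the two chairs.
K = exp(ΔG/RT) with R = 1.987×10⁻³ kcal mol⁻¹ K⁻¹ and T = 323 K gives K ≈ 12.9.
Fraction in the lower-energy chair = K/(K+1) = 92.8%.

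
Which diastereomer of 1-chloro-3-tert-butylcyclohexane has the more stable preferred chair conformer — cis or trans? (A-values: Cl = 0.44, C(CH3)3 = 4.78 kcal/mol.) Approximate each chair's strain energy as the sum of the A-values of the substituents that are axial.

cis

At 1,3 positions (parity same): cis → (e,e or a,a); trans → (a,e or e,a).
Best chair for cis: E = 0.00 kcal/mol; best chair for trans: E = 0.44 kcal/mol.
The cis isomer is lower by 0.44 kcal/mol.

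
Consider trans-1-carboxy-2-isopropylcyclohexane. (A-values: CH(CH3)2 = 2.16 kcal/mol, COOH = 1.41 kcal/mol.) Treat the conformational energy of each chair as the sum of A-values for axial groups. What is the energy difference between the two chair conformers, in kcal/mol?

3.57 kcal/mol

C1 and C2 have opposite parity, so for the trans isomer the two substituents are e,e in one chair and a,a in the other.
Chair I (isopropyl axial, carboxyl axial): E = 3.57 kcal/mol.
Chair II (isopropyl equatorial, carboxyl equatorial): E = 0.00 kcal/mol.
ΔE = 3.57 − 0.00 = 3.57 kcal/mol; chair II is more stable.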